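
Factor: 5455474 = 2^1*61^1*97^1*461^1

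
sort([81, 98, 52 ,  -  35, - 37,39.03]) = [- 37, - 35,39.03, 52, 81,98 ]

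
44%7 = 2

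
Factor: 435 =3^1*5^1*29^1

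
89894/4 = 22473+ 1/2 = 22473.50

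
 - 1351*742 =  - 1002442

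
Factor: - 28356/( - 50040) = 17/30  =  2^( -1) * 3^ ( - 1 ) * 5^( - 1)*17^1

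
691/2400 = 691/2400 = 0.29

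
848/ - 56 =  - 16 + 6/7  =  - 15.14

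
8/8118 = 4/4059 = 0.00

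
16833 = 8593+8240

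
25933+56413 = 82346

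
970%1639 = 970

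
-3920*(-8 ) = 31360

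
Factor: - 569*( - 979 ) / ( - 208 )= -557051/208 = - 2^( - 4 )*11^1*13^( - 1 ) * 89^1*569^1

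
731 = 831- 100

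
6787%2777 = 1233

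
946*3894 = 3683724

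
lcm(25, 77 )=1925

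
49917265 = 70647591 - 20730326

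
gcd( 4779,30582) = 9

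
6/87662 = 3/43831 = 0.00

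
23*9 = 207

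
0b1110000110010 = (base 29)8GQ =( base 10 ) 7218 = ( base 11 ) 5472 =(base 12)4216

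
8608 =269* 32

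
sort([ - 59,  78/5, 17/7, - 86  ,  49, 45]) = [-86, - 59,17/7, 78/5,45,49]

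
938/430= 2 + 39/215=2.18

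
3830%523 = 169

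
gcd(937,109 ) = 1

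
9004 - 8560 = 444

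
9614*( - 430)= - 4134020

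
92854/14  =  46427/7 = 6632.43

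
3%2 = 1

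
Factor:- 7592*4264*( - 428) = 2^8*13^2*41^1*73^1*107^1 = 13855339264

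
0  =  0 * 39209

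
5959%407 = 261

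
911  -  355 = 556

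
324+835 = 1159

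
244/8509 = 244/8509 = 0.03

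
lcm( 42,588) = 588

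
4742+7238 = 11980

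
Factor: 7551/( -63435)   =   -2517/21145  =  -3^1*5^(- 1 ) *839^1*4229^( - 1)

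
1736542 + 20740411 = 22476953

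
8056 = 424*19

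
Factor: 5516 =2^2*7^1*197^1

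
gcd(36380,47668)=68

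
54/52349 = 54/52349 = 0.00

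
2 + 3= 5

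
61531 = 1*61531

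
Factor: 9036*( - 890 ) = - 2^3 * 3^2*5^1*89^1*251^1 = -8042040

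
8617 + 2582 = 11199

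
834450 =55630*15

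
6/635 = 6/635 = 0.01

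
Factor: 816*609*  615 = 2^4 * 3^3*5^1 * 7^1 * 17^1*29^1*41^1 = 305620560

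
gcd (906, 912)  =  6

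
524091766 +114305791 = 638397557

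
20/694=10/347 = 0.03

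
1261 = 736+525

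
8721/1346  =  6+645/1346  =  6.48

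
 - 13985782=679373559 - 693359341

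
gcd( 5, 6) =1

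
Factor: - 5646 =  -2^1*3^1*941^1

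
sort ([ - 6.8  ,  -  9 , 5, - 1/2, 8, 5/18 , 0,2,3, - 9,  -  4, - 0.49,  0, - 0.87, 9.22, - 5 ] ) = [ - 9, - 9, - 6.8,-5, - 4,-0.87, - 1/2, - 0.49, 0,0,5/18, 2, 3, 5,8, 9.22 ]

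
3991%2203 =1788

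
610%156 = 142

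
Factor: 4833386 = 2^1 * 47^1* 51419^1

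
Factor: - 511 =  - 7^1*73^1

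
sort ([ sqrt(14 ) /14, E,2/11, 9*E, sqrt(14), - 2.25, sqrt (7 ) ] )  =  [ - 2.25,2/11,sqrt(14)/14,sqrt (7 ),E,sqrt (14),9* E ] 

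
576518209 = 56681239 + 519836970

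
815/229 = 3 + 128/229 =3.56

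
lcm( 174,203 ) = 1218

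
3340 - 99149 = -95809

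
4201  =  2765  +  1436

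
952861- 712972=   239889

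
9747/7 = 1392 + 3/7  =  1392.43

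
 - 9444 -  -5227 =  - 4217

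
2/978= 1/489 = 0.00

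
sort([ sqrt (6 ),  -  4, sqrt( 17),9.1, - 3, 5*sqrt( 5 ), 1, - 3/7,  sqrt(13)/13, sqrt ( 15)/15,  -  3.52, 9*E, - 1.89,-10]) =[ - 10,- 4, - 3.52, - 3 , - 1.89, -3/7,sqrt (15 )/15,sqrt(13) /13,1,sqrt (6) , sqrt ( 17), 9.1, 5*sqrt(5 ), 9*E]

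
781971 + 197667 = 979638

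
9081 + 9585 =18666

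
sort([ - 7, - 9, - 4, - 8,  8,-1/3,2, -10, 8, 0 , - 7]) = [ - 10 ,  -  9, - 8, - 7, - 7, - 4,-1/3,0,2, 8, 8] 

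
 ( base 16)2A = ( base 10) 42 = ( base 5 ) 132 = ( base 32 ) 1A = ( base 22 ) 1k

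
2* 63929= 127858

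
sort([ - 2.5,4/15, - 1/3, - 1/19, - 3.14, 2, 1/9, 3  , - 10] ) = [ -10,-3.14, - 2.5, - 1/3, - 1/19,1/9, 4/15, 2,3 ] 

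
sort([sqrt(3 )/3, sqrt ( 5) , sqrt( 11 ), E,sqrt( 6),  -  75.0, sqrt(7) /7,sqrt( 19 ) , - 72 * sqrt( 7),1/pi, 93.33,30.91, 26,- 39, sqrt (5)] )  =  [ - 72*sqrt( 7 ),  -  75.0,-39,1/pi,  sqrt( 7 ) /7, sqrt( 3) /3,sqrt( 5),  sqrt( 5),sqrt(6 ) , E, sqrt (11),  sqrt( 19 ),26 , 30.91,93.33] 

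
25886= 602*43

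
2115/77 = 2115/77=27.47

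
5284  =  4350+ 934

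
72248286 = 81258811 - 9010525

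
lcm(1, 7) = 7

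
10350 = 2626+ 7724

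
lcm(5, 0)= 0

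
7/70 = 1/10 = 0.10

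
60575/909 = 66 + 581/909 =66.64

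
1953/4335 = 651/1445 = 0.45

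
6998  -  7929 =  - 931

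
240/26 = 120/13=   9.23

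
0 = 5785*0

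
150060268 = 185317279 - 35257011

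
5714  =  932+4782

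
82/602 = 41/301 =0.14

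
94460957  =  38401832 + 56059125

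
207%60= 27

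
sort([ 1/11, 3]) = [ 1/11,  3] 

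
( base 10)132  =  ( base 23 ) 5H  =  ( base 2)10000100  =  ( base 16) 84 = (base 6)340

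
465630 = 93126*5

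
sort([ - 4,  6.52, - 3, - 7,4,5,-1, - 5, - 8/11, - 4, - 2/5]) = [ - 7,-5, - 4,-4, - 3,-1, - 8/11, - 2/5,4, 5, 6.52] 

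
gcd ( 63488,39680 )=7936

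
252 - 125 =127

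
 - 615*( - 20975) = 12899625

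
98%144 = 98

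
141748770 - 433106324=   -  291357554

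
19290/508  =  37+ 247/254 =37.97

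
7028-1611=5417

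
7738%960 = 58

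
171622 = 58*2959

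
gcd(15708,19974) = 6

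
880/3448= 110/431 = 0.26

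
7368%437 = 376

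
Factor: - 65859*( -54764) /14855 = 2^2 * 3^1 * 5^( - 1)  *  29^1*757^1 * 2971^(  -  1)*13691^1   =  3606702276/14855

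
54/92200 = 27/46100 = 0.00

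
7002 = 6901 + 101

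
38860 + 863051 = 901911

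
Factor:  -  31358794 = - 2^1*31^1*89^1*5683^1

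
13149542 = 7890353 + 5259189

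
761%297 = 167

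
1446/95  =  1446/95 = 15.22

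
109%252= 109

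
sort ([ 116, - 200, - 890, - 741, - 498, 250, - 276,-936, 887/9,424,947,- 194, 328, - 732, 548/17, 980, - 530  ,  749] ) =[ - 936, - 890,- 741, - 732, - 530, - 498, - 276,- 200, - 194 , 548/17,887/9, 116, 250,328, 424, 749, 947, 980 ]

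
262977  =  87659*3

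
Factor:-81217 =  - 241^1*337^1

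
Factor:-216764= - 2^2 * 47^1*1153^1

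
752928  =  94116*8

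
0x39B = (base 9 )1235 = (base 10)923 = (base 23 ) 1h3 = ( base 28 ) 14R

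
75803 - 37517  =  38286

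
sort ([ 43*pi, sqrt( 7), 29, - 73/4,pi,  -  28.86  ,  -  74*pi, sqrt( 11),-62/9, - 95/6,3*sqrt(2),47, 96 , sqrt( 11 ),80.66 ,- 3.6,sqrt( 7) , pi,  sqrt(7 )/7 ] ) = [-74*pi, - 28.86, - 73/4, - 95/6 , - 62/9,-3.6, sqrt( 7 ) /7,sqrt( 7), sqrt( 7 ), pi, pi, sqrt( 11), sqrt(11), 3*sqrt ( 2) , 29,47,  80.66, 96 , 43*pi]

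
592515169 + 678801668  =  1271316837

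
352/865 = 352/865 = 0.41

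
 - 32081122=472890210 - 504971332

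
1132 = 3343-2211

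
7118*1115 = 7936570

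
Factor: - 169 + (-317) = - 486 = -2^1*3^5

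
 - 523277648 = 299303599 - 822581247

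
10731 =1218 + 9513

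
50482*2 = 100964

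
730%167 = 62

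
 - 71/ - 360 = 71/360 = 0.20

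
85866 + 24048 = 109914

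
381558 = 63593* 6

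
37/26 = 37/26 = 1.42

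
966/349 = 2 + 268/349= 2.77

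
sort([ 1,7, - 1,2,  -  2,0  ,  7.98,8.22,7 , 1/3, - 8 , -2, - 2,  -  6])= [-8,-6,-2,  -  2,-2,-1, 0,1/3, 1, 2, 7 , 7 , 7.98,8.22] 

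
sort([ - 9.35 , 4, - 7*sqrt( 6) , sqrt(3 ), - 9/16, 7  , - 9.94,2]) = [ - 7*sqrt(6 ),-9.94, - 9.35, - 9/16, sqrt( 3 ),2, 4, 7]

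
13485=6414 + 7071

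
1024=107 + 917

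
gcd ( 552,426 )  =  6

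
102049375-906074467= - 804025092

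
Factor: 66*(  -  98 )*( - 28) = 181104=2^4*3^1* 7^3 * 11^1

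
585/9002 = 585/9002 = 0.06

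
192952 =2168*89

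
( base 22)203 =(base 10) 971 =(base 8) 1713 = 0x3CB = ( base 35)RQ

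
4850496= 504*9624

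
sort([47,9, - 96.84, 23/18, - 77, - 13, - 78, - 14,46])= [ - 96.84 , - 78, - 77, - 14, - 13,23/18, 9,46,47]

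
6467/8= 808+ 3/8 = 808.38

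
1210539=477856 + 732683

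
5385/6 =897 + 1/2=897.50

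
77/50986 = 77/50986 = 0.00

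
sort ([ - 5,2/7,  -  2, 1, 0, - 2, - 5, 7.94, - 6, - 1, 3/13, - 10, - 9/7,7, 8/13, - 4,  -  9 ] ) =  [-10, - 9, - 6, - 5,  -  5,  -  4, - 2,- 2, - 9/7, - 1,0,  3/13 , 2/7,8/13, 1,7,7.94 ]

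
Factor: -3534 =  - 2^1*3^1*19^1*31^1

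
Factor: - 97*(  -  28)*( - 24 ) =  - 2^5*3^1*7^1*97^1  =  - 65184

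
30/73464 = 5/12244 = 0.00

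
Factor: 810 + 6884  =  7694 = 2^1*  3847^1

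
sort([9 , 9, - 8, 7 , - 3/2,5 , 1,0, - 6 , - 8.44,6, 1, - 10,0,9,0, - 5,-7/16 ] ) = [-10 , - 8.44 , - 8, - 6, - 5,-3/2, - 7/16 , 0,0 , 0,1,  1, 5,  6,  7, 9, 9,  9 ]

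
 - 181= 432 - 613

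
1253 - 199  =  1054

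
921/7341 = 307/2447 = 0.13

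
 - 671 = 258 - 929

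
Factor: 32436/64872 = 1/2 = 2^(  -  1)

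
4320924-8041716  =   - 3720792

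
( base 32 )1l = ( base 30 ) 1N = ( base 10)53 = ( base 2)110101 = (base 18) 2h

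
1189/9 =132+1/9 =132.11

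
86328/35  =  86328/35  =  2466.51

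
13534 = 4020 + 9514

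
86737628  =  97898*886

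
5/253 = 5/253 =0.02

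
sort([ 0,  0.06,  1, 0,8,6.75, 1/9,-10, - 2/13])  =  [-10  ,-2/13, 0, 0,0.06, 1/9,1,6.75,8 ] 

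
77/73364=77/73364 = 0.00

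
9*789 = 7101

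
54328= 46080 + 8248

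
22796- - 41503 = 64299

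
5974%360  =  214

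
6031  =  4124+1907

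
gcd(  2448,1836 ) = 612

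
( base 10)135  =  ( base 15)90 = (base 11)113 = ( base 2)10000111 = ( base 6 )343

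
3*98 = 294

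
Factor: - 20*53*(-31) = 2^2 * 5^1  *  31^1 * 53^1  =  32860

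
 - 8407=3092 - 11499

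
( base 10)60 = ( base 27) 26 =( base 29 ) 22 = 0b111100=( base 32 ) 1s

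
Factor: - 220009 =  - 220009^1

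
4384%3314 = 1070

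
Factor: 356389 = 11^1*179^1 * 181^1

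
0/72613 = 0 = 0.00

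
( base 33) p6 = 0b1100111111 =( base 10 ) 831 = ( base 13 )4BC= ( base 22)1fh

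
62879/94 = 62879/94 = 668.93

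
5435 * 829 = 4505615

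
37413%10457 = 6042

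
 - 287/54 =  - 287/54 = - 5.31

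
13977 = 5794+8183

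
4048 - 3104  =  944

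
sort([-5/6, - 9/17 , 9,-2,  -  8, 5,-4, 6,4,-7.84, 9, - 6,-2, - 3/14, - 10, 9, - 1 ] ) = [- 10, -8, -7.84, - 6,  -  4,-2, - 2, - 1,  -  5/6,-9/17, - 3/14, 4, 5 , 6 , 9, 9, 9]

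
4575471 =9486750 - 4911279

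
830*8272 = 6865760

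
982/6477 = 982/6477 = 0.15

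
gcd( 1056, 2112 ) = 1056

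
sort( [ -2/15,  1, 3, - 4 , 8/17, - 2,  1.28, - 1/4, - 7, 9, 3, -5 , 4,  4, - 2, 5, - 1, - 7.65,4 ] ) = [ - 7.65,-7, - 5, - 4 , - 2  , - 2,  -  1, - 1/4, -2/15 , 8/17, 1,1.28, 3,  3, 4,4, 4, 5, 9 ]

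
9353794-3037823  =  6315971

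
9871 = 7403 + 2468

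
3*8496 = 25488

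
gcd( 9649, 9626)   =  1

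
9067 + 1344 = 10411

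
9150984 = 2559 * 3576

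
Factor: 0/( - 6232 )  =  0^1 =0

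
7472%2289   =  605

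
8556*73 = 624588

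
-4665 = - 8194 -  - 3529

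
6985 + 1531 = 8516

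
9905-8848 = 1057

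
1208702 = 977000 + 231702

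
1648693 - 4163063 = -2514370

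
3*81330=243990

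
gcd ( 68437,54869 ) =1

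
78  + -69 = 9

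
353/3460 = 353/3460 = 0.10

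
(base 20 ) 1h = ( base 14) 29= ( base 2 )100101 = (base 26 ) 1B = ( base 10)37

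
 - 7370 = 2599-9969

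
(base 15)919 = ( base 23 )3K2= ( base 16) 801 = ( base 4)200001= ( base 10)2049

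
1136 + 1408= 2544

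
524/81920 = 131/20480 = 0.01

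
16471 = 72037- 55566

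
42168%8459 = 8332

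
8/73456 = 1/9182 = 0.00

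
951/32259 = 317/10753 = 0.03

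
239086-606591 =-367505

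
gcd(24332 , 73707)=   79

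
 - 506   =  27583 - 28089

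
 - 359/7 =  - 359/7 = - 51.29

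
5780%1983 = 1814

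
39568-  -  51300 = 90868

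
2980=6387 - 3407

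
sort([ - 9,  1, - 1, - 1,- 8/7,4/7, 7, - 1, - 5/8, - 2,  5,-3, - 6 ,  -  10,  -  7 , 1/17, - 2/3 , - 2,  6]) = [ - 10,-9, - 7, - 6,-3, - 2, - 2, - 8/7,-1,-1, - 1,  -  2/3, - 5/8, 1/17,4/7, 1,5, 6,7] 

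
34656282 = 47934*723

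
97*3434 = 333098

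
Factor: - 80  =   - 2^4*5^1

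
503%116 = 39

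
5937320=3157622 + 2779698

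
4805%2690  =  2115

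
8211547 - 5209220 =3002327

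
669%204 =57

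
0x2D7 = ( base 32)mn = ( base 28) pr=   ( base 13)43c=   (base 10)727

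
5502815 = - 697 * ( - 7895)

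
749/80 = 9 + 29/80 = 9.36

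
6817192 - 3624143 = 3193049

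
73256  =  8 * 9157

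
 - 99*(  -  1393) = 137907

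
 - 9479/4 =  - 2370+ 1/4 = - 2369.75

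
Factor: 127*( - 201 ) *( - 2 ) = 2^1 * 3^1*67^1*127^1 = 51054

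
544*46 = 25024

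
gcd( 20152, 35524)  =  4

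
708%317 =74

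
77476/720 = 19369/180 = 107.61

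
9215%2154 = 599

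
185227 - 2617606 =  - 2432379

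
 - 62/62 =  - 1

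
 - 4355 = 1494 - 5849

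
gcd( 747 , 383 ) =1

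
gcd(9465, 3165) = 15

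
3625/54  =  67 + 7/54 = 67.13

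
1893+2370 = 4263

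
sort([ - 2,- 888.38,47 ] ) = [ - 888.38,-2, 47 ]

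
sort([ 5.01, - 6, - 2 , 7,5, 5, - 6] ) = [-6, - 6, - 2, 5, 5, 5.01,7]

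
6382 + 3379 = 9761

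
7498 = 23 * 326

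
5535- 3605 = 1930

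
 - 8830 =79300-88130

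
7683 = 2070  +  5613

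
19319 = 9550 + 9769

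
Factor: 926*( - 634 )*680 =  - 2^5*5^1*17^1*317^1  *  463^1=- 399217120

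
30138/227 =132 + 174/227 = 132.77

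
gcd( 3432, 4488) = 264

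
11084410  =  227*48830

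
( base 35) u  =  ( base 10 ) 30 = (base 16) 1E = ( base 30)10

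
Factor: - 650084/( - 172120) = 2^(- 1) * 5^( - 1 )*13^( - 1 )*491^1= 491/130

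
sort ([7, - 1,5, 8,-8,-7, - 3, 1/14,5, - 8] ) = [-8, - 8, - 7 , - 3, - 1,1/14, 5, 5,7, 8] 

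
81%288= 81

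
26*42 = 1092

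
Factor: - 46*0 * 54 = 0 = 0^1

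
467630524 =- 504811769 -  -972442293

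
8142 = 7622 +520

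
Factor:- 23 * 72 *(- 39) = 64584  =  2^3*3^3 * 13^1*23^1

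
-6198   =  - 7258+1060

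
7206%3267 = 672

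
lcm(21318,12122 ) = 618222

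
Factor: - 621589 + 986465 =2^2*19^1*4801^1 = 364876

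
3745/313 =3745/313  =  11.96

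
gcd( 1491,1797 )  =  3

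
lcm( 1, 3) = 3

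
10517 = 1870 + 8647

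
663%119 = 68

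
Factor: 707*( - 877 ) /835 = -5^ ( - 1 ) * 7^1*101^1*167^( - 1)*877^1 = - 620039/835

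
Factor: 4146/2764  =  3/2 = 2^(-1)*3^1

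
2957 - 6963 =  - 4006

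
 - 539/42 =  - 13 + 1/6=   - 12.83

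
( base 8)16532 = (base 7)30623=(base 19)11f9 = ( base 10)7514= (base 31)7PC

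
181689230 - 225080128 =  - 43390898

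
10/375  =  2/75= 0.03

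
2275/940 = 455/188 = 2.42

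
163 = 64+99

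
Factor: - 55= - 5^1*11^1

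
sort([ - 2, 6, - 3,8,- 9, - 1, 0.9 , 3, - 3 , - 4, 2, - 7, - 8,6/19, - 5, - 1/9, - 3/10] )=[ - 9,- 8, -7, -5, - 4, - 3,-3, - 2 , - 1,  -  3/10, - 1/9, 6/19, 0.9 , 2, 3, 6 , 8 ] 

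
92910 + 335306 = 428216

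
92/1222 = 46/611 = 0.08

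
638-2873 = -2235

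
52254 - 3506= 48748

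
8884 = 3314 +5570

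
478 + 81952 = 82430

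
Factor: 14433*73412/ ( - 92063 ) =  - 2^2 * 3^1 * 17^1 * 43^(  -  1) * 283^1*2141^( - 1 )*18353^1 =- 1059555396/92063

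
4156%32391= 4156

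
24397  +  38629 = 63026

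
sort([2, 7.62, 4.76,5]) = [2,  4.76,5,7.62]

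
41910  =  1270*33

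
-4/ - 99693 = 4/99693= 0.00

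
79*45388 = 3585652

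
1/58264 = 1/58264 = 0.00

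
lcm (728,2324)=60424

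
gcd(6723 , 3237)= 249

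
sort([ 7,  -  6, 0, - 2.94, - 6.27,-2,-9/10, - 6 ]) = [-6.27,  -  6,  -  6, - 2.94,-2, - 9/10,0,7 ] 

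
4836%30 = 6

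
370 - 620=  - 250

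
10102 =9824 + 278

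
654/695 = 654/695 = 0.94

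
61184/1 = 61184= 61184.00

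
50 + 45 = 95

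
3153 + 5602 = 8755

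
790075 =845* 935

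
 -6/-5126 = 3/2563 = 0.00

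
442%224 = 218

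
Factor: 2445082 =2^1  *311^1*3931^1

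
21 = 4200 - 4179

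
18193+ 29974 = 48167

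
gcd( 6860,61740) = 6860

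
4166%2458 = 1708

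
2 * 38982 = 77964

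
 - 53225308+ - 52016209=  -  105241517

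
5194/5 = 1038 + 4/5 = 1038.80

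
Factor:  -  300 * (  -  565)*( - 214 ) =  - 36273000= -2^3 * 3^1  *5^3*107^1*113^1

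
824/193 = 824/193 = 4.27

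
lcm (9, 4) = 36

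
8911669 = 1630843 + 7280826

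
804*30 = 24120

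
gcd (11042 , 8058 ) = 2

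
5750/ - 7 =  - 822 + 4/7 = - 821.43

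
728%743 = 728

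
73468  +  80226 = 153694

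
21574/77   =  3082/11 = 280.18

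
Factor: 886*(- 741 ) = -656526 = - 2^1*3^1 * 13^1* 19^1*443^1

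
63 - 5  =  58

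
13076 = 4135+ 8941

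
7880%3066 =1748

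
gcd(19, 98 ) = 1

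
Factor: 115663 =115663^1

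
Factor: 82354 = 2^1*41177^1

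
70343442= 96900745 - 26557303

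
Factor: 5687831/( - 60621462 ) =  - 2^(-1 ) *3^( - 2)*11^ (-1) * 23^1 * 67^1*3691^1*306169^ ( - 1) 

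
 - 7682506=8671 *(-886)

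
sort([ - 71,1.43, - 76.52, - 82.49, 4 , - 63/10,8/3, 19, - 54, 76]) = [ - 82.49, - 76.52,  -  71,-54,  -  63/10, 1.43, 8/3,4,  19,76]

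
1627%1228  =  399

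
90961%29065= 3766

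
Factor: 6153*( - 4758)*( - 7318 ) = 2^2*3^2*7^1*13^1*61^1*293^1*3659^1 = 214241577732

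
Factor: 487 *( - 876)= - 426612=- 2^2*3^1*73^1*487^1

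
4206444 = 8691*484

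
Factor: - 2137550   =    -  2^1 * 5^2*42751^1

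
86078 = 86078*1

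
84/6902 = 6/493 = 0.01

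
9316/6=4658/3 = 1552.67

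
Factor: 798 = 2^1*3^1*7^1*19^1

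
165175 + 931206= 1096381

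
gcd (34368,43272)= 24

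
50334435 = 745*67563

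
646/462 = 1 + 92/231 = 1.40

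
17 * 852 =14484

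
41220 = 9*4580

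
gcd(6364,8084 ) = 172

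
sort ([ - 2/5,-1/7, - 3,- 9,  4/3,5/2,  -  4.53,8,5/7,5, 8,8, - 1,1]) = [ - 9,-4.53, - 3, - 1, - 2/5, - 1/7, 5/7,1, 4/3,5/2,5,8 , 8,8]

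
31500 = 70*450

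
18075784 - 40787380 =-22711596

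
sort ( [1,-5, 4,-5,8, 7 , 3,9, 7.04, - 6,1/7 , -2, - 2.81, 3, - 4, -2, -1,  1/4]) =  [- 6,-5, - 5, -4,-2.81, - 2, - 2, - 1,  1/7,1/4, 1, 3,3,  4,7,7.04,  8, 9 ]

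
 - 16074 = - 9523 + - 6551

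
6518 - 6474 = 44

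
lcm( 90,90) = 90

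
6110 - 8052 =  - 1942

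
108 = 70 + 38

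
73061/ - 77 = - 949 + 12/77=-948.84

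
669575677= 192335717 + 477239960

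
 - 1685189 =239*(-7051) 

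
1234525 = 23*53675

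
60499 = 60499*1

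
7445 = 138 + 7307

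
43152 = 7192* 6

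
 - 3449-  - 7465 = 4016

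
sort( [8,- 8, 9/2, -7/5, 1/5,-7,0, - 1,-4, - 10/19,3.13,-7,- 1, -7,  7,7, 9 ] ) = [-8 ,-7, - 7, - 7,-4,- 7/5,- 1, - 1, - 10/19,0, 1/5,3.13, 9/2,  7 , 7,8,9 ] 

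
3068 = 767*4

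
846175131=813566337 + 32608794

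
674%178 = 140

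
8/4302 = 4/2151 = 0.00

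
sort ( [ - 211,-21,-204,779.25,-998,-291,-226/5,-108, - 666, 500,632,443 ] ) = [ - 998, - 666,-291,-211, - 204 ,-108  , - 226/5  ,-21, 443,500, 632, 779.25]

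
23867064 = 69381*344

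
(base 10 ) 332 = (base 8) 514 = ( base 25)d7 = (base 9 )408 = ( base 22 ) F2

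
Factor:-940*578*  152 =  - 82584640 = - 2^6*5^1*17^2*19^1*47^1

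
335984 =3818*88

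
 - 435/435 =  - 1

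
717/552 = 1 + 55/184 = 1.30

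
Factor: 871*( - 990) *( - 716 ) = 2^3*3^2*5^1*11^1*13^1 * 67^1*179^1 = 617399640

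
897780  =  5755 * 156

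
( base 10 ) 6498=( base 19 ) i00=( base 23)c6c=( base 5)201443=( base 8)14542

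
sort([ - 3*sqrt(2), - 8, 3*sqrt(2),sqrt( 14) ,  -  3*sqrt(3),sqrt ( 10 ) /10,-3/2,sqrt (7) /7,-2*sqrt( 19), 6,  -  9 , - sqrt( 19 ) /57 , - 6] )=[ - 9, - 2*sqrt( 19 ), - 8, - 6, - 3*sqrt( 3) ,- 3*sqrt( 2), - 3/2,  -  sqrt( 19) /57, sqrt(10)/10, sqrt ( 7)/7, sqrt( 14) , 3*sqrt(2 ) , 6]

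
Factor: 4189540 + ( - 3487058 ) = 702482= 2^1*11^1*37^1*863^1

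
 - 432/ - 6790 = 216/3395 = 0.06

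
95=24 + 71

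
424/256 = 1 + 21/32 = 1.66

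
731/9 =81+2/9 = 81.22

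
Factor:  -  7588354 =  - 2^1 * 151^1*25127^1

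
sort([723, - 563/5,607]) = [ - 563/5,607, 723]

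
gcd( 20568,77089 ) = 1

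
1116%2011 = 1116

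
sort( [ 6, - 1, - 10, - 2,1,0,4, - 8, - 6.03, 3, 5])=[  -  10, - 8, - 6.03, - 2, - 1,0,1 , 3, 4,5,6]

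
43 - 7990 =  - 7947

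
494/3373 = 494/3373 = 0.15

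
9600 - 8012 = 1588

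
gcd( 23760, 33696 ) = 432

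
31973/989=32 + 325/989=32.33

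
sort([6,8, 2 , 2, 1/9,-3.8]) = [  -  3.8 , 1/9 , 2,2,6,8]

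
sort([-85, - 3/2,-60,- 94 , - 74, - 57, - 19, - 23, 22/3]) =[ - 94,  -  85, -74, - 60, - 57,-23,  -  19,- 3/2,22/3]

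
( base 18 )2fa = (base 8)1640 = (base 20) 268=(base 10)928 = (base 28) 154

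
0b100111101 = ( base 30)ah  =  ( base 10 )317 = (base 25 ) ch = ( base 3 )102202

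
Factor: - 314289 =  - 3^2*47^1*743^1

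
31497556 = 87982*358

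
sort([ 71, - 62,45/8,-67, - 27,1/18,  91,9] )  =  [ - 67,-62, - 27,1/18,45/8,9,71, 91 ] 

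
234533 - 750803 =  - 516270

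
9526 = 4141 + 5385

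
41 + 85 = 126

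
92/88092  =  23/22023 = 0.00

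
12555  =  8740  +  3815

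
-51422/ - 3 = 17140 + 2/3=17140.67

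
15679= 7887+7792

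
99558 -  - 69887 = 169445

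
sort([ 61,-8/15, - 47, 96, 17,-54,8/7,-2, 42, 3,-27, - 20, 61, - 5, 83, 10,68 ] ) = [ - 54, - 47, - 27, -20, - 5, - 2,-8/15, 8/7, 3,10, 17 , 42, 61,  61,68, 83, 96]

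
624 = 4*156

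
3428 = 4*857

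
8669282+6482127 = 15151409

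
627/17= 36 + 15/17   =  36.88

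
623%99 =29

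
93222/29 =3214+16/29 = 3214.55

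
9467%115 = 37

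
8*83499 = 667992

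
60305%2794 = 1631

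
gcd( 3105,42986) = 1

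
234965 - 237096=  - 2131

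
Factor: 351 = 3^3*13^1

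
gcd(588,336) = 84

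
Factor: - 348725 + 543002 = 3^1*31^1*2089^1 = 194277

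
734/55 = 13 + 19/55  =  13.35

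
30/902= 15/451 = 0.03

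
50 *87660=4383000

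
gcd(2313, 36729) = 9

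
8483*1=8483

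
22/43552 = 11/21776 =0.00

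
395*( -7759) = - 3064805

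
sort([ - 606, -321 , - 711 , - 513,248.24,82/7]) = [ - 711,-606, - 513, - 321,82/7,248.24]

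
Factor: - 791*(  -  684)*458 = 247798152 = 2^3*3^2* 7^1*19^1*113^1*229^1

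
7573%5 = 3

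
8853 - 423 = 8430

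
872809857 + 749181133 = 1621990990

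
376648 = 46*8188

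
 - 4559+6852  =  2293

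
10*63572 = 635720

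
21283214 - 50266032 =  - 28982818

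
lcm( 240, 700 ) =8400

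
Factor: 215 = 5^1*43^1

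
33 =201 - 168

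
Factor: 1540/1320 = 7/6 = 2^( - 1)*3^(-1 )*7^1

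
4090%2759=1331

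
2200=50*44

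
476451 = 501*951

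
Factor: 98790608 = 2^4*7^1 * 43^1*73^1*281^1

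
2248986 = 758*2967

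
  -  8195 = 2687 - 10882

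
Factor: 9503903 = 43^1*221021^1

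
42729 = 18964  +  23765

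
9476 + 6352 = 15828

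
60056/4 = 15014  =  15014.00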